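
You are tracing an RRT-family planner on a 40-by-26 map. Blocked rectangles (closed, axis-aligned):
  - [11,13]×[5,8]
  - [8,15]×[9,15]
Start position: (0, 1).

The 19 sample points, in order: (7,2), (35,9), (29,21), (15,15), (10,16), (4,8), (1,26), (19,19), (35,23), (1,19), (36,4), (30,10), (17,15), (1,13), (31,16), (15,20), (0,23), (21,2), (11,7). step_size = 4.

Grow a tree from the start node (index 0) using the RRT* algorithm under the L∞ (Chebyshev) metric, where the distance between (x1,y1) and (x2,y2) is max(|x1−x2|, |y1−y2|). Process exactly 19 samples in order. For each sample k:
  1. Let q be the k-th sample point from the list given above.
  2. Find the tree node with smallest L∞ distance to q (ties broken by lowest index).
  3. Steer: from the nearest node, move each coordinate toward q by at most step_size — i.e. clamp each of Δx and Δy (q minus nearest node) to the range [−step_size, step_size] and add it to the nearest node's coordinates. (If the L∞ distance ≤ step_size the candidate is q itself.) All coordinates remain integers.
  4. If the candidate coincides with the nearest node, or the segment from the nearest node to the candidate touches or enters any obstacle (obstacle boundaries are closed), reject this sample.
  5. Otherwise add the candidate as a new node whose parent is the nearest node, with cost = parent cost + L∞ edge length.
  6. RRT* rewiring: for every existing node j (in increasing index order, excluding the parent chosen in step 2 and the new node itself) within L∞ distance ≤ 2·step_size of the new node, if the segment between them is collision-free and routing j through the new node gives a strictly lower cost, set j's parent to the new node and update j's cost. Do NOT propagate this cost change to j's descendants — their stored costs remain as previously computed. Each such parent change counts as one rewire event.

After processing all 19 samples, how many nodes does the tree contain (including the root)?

1. q=(7,2) nearest=0 d=7 new=(4,2) → add node 1 parent=0 cost=4
2. q=(35,9) nearest=1 d=31 new=(8,6) → add node 2 parent=1 cost=8
3. q=(29,21) nearest=2 d=21 new=(12,10) → blocked by [8,15]×[9,15], reject
4. q=(15,15) nearest=2 d=9 new=(12,10) → blocked by [8,15]×[9,15], reject
5. q=(10,16) nearest=2 d=10 new=(10,10) → blocked by [8,15]×[9,15], reject
6. q=(4,8) nearest=2 d=4 new=(4,8) → add node 3 parent=2 cost=12
7. q=(1,26) nearest=3 d=18 new=(1,12) → add node 4 parent=3 cost=16
8. q=(19,19) nearest=2 d=13 new=(12,10) → blocked by [8,15]×[9,15], reject
9. q=(35,23) nearest=2 d=27 new=(12,10) → blocked by [8,15]×[9,15], reject
10. q=(1,19) nearest=4 d=7 new=(1,16) → add node 5 parent=4 cost=20
11. q=(36,4) nearest=2 d=28 new=(12,4) → add node 6 parent=2 cost=12
12. q=(30,10) nearest=6 d=18 new=(16,8) → blocked by [11,13]×[5,8], reject
13. q=(17,15) nearest=2 d=9 new=(12,10) → blocked by [8,15]×[9,15], reject
14. q=(1,13) nearest=4 d=1 new=(1,13) → add node 7 parent=4 cost=17
15. q=(31,16) nearest=6 d=19 new=(16,8) → blocked by [11,13]×[5,8], reject
16. q=(15,20) nearest=3 d=12 new=(8,12) → blocked by [8,15]×[9,15], reject
17. q=(0,23) nearest=5 d=7 new=(0,20) → add node 8 parent=5 cost=24
18. q=(21,2) nearest=6 d=9 new=(16,2) → add node 9 parent=6 cost=16
19. q=(11,7) nearest=2 d=3 new=(11,7) → blocked by [11,13]×[5,8], reject

Node count: 10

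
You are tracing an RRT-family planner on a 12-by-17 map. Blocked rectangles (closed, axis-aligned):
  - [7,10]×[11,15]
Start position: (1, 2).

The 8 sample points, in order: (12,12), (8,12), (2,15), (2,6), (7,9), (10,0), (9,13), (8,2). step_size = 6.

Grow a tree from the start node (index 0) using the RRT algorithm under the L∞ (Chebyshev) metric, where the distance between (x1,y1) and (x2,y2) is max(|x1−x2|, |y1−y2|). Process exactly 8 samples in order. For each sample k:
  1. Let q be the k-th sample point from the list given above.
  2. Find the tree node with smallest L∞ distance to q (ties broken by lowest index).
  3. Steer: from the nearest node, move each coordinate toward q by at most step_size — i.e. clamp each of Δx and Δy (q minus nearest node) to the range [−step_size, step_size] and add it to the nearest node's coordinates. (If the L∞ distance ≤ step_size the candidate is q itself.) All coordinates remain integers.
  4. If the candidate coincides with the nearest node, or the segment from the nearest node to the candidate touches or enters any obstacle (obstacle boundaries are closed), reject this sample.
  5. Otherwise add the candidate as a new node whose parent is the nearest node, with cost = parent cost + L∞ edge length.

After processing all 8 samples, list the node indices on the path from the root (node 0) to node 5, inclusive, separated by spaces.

Path: 0 1 5

1. q=(12,12) nearest=0 d=11 new=(7,8) → add node 1 parent=0 cost=6
2. q=(8,12) nearest=1 d=4 new=(8,12) → blocked by [7,10]×[11,15], reject
3. q=(2,15) nearest=1 d=7 new=(2,14) → add node 2 parent=1 cost=12
4. q=(2,6) nearest=0 d=4 new=(2,6) → add node 3 parent=0 cost=4
5. q=(7,9) nearest=1 d=1 new=(7,9) → add node 4 parent=1 cost=7
6. q=(10,0) nearest=1 d=8 new=(10,2) → add node 5 parent=1 cost=12
7. q=(9,13) nearest=4 d=4 new=(9,13) → blocked by [7,10]×[11,15], reject
8. q=(8,2) nearest=5 d=2 new=(8,2) → add node 6 parent=5 cost=14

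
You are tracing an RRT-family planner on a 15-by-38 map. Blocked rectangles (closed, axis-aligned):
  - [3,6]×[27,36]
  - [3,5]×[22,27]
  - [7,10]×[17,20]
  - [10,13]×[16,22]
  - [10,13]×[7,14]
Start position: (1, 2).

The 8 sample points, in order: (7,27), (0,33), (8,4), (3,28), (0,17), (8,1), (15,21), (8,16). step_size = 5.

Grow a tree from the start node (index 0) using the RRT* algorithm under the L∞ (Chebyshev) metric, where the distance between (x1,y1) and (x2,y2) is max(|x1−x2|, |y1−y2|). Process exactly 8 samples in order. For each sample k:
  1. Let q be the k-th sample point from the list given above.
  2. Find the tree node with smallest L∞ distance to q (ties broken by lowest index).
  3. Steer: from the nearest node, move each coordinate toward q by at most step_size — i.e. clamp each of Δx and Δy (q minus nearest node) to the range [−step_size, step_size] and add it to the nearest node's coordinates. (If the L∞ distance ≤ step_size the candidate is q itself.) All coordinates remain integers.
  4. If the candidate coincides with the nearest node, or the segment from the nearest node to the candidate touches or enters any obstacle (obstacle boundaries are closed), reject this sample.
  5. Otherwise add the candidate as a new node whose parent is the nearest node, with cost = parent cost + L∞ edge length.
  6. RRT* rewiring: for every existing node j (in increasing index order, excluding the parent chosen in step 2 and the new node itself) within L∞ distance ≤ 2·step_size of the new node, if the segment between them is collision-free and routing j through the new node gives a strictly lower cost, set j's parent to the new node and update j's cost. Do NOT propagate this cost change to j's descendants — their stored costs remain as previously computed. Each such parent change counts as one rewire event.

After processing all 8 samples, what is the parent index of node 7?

1. q=(7,27) nearest=0 d=25 new=(6,7) → add node 1 parent=0 cost=5
2. q=(0,33) nearest=1 d=26 new=(1,12) → add node 2 parent=1 cost=10
3. q=(8,4) nearest=1 d=3 new=(8,4) → add node 3 parent=1 cost=8
4. q=(3,28) nearest=2 d=16 new=(3,17) → add node 4 parent=2 cost=15
5. q=(0,17) nearest=4 d=3 new=(0,17) → add node 5 parent=4 cost=18
6. q=(8,1) nearest=3 d=3 new=(8,1) → add node 6 parent=3 cost=11
7. q=(15,21) nearest=4 d=12 new=(8,21) → add node 7 parent=4 cost=20
8. q=(8,16) nearest=4 d=5 new=(8,16) → add node 8 parent=4 cost=20

Parent of node 7: 4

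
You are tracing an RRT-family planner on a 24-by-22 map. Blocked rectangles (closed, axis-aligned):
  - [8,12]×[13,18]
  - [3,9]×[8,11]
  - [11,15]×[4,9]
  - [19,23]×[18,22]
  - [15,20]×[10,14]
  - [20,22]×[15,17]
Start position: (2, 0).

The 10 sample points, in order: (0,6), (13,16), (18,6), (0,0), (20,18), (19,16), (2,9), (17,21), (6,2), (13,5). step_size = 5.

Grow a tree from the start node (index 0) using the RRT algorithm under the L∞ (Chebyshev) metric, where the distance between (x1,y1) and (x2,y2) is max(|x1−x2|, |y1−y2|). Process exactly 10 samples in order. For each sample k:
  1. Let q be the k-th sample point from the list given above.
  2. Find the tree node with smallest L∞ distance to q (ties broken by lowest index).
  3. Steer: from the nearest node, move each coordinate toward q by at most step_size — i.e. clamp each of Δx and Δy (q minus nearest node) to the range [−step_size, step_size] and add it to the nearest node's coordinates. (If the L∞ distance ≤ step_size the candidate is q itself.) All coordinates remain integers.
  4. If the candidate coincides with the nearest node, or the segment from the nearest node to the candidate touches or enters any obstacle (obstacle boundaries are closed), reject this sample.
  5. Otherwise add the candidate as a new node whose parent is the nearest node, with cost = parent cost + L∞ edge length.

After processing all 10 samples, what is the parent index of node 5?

Parent of node 5: 2

1. q=(0,6) nearest=0 d=6 new=(0,5) → add node 1 parent=0 cost=5
2. q=(13,16) nearest=1 d=13 new=(5,10) → blocked by [3,9]×[8,11], reject
3. q=(18,6) nearest=0 d=16 new=(7,5) → add node 2 parent=0 cost=5
4. q=(0,0) nearest=0 d=2 new=(0,0) → add node 3 parent=0 cost=2
5. q=(20,18) nearest=2 d=13 new=(12,10) → blocked by [11,15]×[4,9], reject
6. q=(19,16) nearest=2 d=12 new=(12,10) → blocked by [11,15]×[4,9], reject
7. q=(2,9) nearest=1 d=4 new=(2,9) → add node 4 parent=1 cost=9
8. q=(17,21) nearest=4 d=15 new=(7,14) → blocked by [3,9]×[8,11], reject
9. q=(6,2) nearest=2 d=3 new=(6,2) → add node 5 parent=2 cost=8
10. q=(13,5) nearest=2 d=6 new=(12,5) → blocked by [11,15]×[4,9], reject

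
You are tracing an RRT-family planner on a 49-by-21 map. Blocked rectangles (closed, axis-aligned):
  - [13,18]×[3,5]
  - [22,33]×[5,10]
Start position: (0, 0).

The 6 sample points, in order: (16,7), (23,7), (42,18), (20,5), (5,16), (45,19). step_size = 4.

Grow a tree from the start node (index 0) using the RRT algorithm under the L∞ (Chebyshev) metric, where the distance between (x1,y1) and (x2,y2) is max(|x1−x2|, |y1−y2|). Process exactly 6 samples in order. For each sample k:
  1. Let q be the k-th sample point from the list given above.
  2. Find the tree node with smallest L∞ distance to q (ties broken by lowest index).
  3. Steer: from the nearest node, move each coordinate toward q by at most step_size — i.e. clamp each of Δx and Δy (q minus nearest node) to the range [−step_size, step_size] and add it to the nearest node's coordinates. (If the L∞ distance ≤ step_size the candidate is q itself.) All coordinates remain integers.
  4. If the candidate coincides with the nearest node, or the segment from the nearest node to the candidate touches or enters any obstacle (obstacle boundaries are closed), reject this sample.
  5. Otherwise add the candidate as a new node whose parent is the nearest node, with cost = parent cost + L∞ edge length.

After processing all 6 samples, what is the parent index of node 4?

Parent of node 4: 3

1. q=(16,7) nearest=0 d=16 new=(4,4) → add node 1 parent=0 cost=4
2. q=(23,7) nearest=1 d=19 new=(8,7) → add node 2 parent=1 cost=8
3. q=(42,18) nearest=2 d=34 new=(12,11) → add node 3 parent=2 cost=12
4. q=(20,5) nearest=3 d=8 new=(16,7) → add node 4 parent=3 cost=16
5. q=(5,16) nearest=3 d=7 new=(8,15) → add node 5 parent=3 cost=16
6. q=(45,19) nearest=4 d=29 new=(20,11) → add node 6 parent=4 cost=20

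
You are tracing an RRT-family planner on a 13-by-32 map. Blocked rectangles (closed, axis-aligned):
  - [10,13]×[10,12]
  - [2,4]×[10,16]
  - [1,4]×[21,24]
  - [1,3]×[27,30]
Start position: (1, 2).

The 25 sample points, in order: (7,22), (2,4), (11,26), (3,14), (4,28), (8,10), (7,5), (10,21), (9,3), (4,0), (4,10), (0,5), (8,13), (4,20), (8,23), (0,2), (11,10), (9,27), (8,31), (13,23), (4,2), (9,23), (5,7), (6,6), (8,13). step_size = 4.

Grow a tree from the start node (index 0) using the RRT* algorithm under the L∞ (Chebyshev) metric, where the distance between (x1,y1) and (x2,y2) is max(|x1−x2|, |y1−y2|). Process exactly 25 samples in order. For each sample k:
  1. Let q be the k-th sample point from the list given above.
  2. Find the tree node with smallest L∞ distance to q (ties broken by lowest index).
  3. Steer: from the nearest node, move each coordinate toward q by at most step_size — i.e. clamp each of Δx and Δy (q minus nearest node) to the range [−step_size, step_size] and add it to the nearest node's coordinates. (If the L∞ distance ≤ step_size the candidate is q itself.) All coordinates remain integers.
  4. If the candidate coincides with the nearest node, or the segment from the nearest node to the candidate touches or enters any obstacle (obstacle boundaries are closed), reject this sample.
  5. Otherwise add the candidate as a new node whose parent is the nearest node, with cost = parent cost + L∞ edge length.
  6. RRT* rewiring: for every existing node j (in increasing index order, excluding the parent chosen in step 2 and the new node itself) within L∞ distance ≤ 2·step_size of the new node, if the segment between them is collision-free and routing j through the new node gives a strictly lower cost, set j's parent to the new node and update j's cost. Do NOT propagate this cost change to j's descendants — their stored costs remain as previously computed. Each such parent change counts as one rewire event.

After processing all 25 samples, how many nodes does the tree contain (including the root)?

Node count: 23

1. q=(7,22) nearest=0 d=20 new=(5,6) → add node 1 parent=0 cost=4
2. q=(2,4) nearest=0 d=2 new=(2,4) → add node 2 parent=0 cost=2
3. q=(11,26) nearest=1 d=20 new=(9,10) → add node 3 parent=1 cost=8
4. q=(3,14) nearest=3 d=6 new=(5,14) → add node 4 parent=3 cost=12
5. q=(4,28) nearest=4 d=14 new=(4,18) → add node 5 parent=4 cost=16
6. q=(8,10) nearest=3 d=1 new=(8,10) → add node 6 parent=3 cost=9
7. q=(7,5) nearest=1 d=2 new=(7,5) → add node 7 parent=1 cost=6
8. q=(10,21) nearest=5 d=6 new=(8,21) → add node 8 parent=5 cost=20
9. q=(9,3) nearest=7 d=2 new=(9,3) → add node 9 parent=7 cost=8
10. q=(4,0) nearest=0 d=3 new=(4,0) → add node 10 parent=0 cost=3
11. q=(4,10) nearest=1 d=4 new=(4,10) → blocked by [2,4]×[10,16], reject
12. q=(0,5) nearest=2 d=2 new=(0,5) → add node 11 parent=2 cost=4
13. q=(8,13) nearest=3 d=3 new=(8,13) → add node 12 parent=3 cost=11; rewire 8→12 (19<20)
14. q=(4,20) nearest=5 d=2 new=(4,20) → add node 13 parent=5 cost=18
15. q=(8,23) nearest=8 d=2 new=(8,23) → add node 14 parent=8 cost=21
16. q=(0,2) nearest=0 d=1 new=(0,2) → add node 15 parent=0 cost=1
17. q=(11,10) nearest=3 d=2 new=(11,10) → blocked by [10,13]×[10,12], reject
18. q=(9,27) nearest=14 d=4 new=(9,27) → add node 16 parent=14 cost=25
19. q=(8,31) nearest=16 d=4 new=(8,31) → add node 17 parent=16 cost=29
20. q=(13,23) nearest=16 d=4 new=(13,23) → add node 18 parent=16 cost=29
21. q=(4,2) nearest=2 d=2 new=(4,2) → add node 19 parent=2 cost=4
22. q=(9,23) nearest=14 d=1 new=(9,23) → add node 20 parent=14 cost=22; rewire 18→20 (26<29)
23. q=(5,7) nearest=1 d=1 new=(5,7) → add node 21 parent=1 cost=5; rewire 6→21 (8<9)
24. q=(6,6) nearest=1 d=1 new=(6,6) → add node 22 parent=1 cost=5
25. q=(8,13) nearest=12 d=0 → coincident, reject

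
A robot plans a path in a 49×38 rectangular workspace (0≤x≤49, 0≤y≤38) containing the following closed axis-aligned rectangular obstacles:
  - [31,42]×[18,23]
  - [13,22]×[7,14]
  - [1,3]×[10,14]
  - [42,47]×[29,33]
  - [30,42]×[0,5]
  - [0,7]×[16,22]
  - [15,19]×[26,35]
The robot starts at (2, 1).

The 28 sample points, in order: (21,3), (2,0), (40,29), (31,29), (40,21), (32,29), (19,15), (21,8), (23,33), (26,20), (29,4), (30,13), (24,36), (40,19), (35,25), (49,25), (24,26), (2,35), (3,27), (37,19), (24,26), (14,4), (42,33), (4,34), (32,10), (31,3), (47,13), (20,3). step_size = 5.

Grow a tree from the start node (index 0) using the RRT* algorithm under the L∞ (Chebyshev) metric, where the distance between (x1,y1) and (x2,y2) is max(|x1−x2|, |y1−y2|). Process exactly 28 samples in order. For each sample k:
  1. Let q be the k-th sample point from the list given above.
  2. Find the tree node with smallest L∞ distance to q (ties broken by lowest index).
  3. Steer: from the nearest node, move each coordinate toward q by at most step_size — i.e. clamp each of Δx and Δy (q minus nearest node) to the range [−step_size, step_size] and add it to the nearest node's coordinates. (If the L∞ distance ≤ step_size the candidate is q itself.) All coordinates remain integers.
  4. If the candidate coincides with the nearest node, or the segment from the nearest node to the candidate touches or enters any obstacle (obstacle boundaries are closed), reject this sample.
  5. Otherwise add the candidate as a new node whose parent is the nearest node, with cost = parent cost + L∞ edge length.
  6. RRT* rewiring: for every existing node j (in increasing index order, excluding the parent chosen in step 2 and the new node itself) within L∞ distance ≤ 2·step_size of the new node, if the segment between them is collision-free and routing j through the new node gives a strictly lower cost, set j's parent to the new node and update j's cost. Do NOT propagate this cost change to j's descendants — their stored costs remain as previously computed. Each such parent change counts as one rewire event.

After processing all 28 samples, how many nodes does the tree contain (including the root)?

Node count: 11

1. q=(21,3) nearest=0 d=19 new=(7,3) → add node 1 parent=0 cost=5
2. q=(2,0) nearest=0 d=1 new=(2,0) → add node 2 parent=0 cost=1
3. q=(40,29) nearest=1 d=33 new=(12,8) → add node 3 parent=1 cost=10
4. q=(31,29) nearest=3 d=21 new=(17,13) → blocked by [13,22]×[7,14], reject
5. q=(40,21) nearest=3 d=28 new=(17,13) → blocked by [13,22]×[7,14], reject
6. q=(32,29) nearest=3 d=21 new=(17,13) → blocked by [13,22]×[7,14], reject
7. q=(19,15) nearest=3 d=7 new=(17,13) → blocked by [13,22]×[7,14], reject
8. q=(21,8) nearest=3 d=9 new=(17,8) → blocked by [13,22]×[7,14], reject
9. q=(23,33) nearest=3 d=25 new=(17,13) → blocked by [13,22]×[7,14], reject
10. q=(26,20) nearest=3 d=14 new=(17,13) → blocked by [13,22]×[7,14], reject
11. q=(29,4) nearest=3 d=17 new=(17,4) → blocked by [13,22]×[7,14], reject
12. q=(30,13) nearest=3 d=18 new=(17,13) → blocked by [13,22]×[7,14], reject
13. q=(24,36) nearest=3 d=28 new=(17,13) → blocked by [13,22]×[7,14], reject
14. q=(40,19) nearest=3 d=28 new=(17,13) → blocked by [13,22]×[7,14], reject
15. q=(35,25) nearest=3 d=23 new=(17,13) → blocked by [13,22]×[7,14], reject
16. q=(49,25) nearest=3 d=37 new=(17,13) → blocked by [13,22]×[7,14], reject
17. q=(24,26) nearest=3 d=18 new=(17,13) → blocked by [13,22]×[7,14], reject
18. q=(2,35) nearest=3 d=27 new=(7,13) → add node 4 parent=3 cost=15
19. q=(3,27) nearest=4 d=14 new=(3,18) → blocked by [0,7]×[16,22], reject
20. q=(37,19) nearest=3 d=25 new=(17,13) → blocked by [13,22]×[7,14], reject
21. q=(24,26) nearest=4 d=17 new=(12,18) → add node 5 parent=4 cost=20
22. q=(14,4) nearest=3 d=4 new=(14,4) → add node 6 parent=3 cost=14
23. q=(42,33) nearest=6 d=29 new=(19,9) → blocked by [13,22]×[7,14], reject
24. q=(4,34) nearest=5 d=16 new=(7,23) → add node 7 parent=5 cost=25
25. q=(32,10) nearest=6 d=18 new=(19,9) → blocked by [13,22]×[7,14], reject
26. q=(31,3) nearest=6 d=17 new=(19,3) → add node 8 parent=6 cost=19
27. q=(47,13) nearest=8 d=28 new=(24,8) → add node 9 parent=8 cost=24
28. q=(20,3) nearest=8 d=1 new=(20,3) → add node 10 parent=8 cost=20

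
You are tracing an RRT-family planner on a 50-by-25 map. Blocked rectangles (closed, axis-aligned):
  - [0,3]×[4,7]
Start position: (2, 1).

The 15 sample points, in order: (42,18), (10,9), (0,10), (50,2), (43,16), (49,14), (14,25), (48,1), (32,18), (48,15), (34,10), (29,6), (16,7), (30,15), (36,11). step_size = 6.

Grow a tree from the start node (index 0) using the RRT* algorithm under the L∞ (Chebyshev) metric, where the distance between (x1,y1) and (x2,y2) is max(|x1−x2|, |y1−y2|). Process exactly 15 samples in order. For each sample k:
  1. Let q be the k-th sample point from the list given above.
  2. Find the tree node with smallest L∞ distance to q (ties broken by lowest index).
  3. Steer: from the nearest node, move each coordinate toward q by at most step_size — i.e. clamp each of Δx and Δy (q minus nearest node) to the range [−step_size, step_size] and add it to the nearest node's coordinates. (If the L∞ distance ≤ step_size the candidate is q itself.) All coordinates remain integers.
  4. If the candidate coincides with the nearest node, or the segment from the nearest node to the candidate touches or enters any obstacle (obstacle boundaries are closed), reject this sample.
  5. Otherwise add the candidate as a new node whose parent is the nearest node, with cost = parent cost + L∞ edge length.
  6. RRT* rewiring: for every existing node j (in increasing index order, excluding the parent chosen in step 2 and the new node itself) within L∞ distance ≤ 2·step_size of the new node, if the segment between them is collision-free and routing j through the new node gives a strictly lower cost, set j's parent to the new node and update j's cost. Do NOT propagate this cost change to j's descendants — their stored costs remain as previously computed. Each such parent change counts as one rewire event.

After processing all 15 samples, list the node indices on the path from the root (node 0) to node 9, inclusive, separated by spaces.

1. q=(42,18) nearest=0 d=40 new=(8,7) → add node 1 parent=0 cost=6
2. q=(10,9) nearest=1 d=2 new=(10,9) → add node 2 parent=1 cost=8
3. q=(0,10) nearest=1 d=8 new=(2,10) → add node 3 parent=1 cost=12
4. q=(50,2) nearest=2 d=40 new=(16,3) → add node 4 parent=2 cost=14
5. q=(43,16) nearest=4 d=27 new=(22,9) → add node 5 parent=4 cost=20
6. q=(49,14) nearest=5 d=27 new=(28,14) → add node 6 parent=5 cost=26
7. q=(14,25) nearest=6 d=14 new=(22,20) → add node 7 parent=6 cost=32
8. q=(48,1) nearest=6 d=20 new=(34,8) → add node 8 parent=6 cost=32
9. q=(32,18) nearest=6 d=4 new=(32,18) → add node 9 parent=6 cost=30
10. q=(48,15) nearest=8 d=14 new=(40,14) → add node 10 parent=8 cost=38
11. q=(34,10) nearest=8 d=2 new=(34,10) → add node 11 parent=8 cost=34
12. q=(29,6) nearest=8 d=5 new=(29,6) → add node 12 parent=8 cost=37
13. q=(16,7) nearest=4 d=4 new=(16,7) → add node 13 parent=4 cost=18
14. q=(30,15) nearest=6 d=2 new=(30,15) → add node 14 parent=6 cost=28; rewire 11→14 (33<34)
15. q=(36,11) nearest=11 d=2 new=(36,11) → add node 15 parent=11 cost=35

Path: 0 1 2 4 5 6 9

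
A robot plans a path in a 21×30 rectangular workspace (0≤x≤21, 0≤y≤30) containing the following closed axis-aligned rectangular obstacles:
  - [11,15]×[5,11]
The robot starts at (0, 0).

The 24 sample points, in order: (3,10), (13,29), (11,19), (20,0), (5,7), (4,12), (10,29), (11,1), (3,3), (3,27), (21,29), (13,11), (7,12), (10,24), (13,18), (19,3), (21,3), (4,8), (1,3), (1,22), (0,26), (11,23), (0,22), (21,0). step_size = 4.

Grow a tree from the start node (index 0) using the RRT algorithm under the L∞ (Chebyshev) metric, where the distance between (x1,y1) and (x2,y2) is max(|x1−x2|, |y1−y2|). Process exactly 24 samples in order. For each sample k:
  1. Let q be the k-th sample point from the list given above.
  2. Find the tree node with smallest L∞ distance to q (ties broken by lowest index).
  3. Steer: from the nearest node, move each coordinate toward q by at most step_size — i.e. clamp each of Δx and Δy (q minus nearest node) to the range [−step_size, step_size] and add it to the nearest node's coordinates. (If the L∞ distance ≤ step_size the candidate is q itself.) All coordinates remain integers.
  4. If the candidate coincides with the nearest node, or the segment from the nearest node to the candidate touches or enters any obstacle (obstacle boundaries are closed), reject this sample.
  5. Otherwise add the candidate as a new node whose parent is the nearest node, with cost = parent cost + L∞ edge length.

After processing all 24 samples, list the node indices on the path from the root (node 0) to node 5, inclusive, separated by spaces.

1. q=(3,10) nearest=0 d=10 new=(3,4) → add node 1 parent=0 cost=4
2. q=(13,29) nearest=1 d=25 new=(7,8) → add node 2 parent=1 cost=8
3. q=(11,19) nearest=2 d=11 new=(11,12) → add node 3 parent=2 cost=12
4. q=(20,0) nearest=3 d=12 new=(15,8) → blocked by [11,15]×[5,11], reject
5. q=(5,7) nearest=2 d=2 new=(5,7) → add node 4 parent=2 cost=10
6. q=(4,12) nearest=2 d=4 new=(4,12) → add node 5 parent=2 cost=12
7. q=(10,29) nearest=3 d=17 new=(10,16) → add node 6 parent=3 cost=16
8. q=(11,1) nearest=4 d=6 new=(9,3) → add node 7 parent=4 cost=14
9. q=(3,3) nearest=1 d=1 new=(3,3) → add node 8 parent=1 cost=5
10. q=(3,27) nearest=6 d=11 new=(6,20) → add node 9 parent=6 cost=20
11. q=(21,29) nearest=6 d=13 new=(14,20) → add node 10 parent=6 cost=20
12. q=(13,11) nearest=3 d=2 new=(13,11) → blocked by [11,15]×[5,11], reject
13. q=(7,12) nearest=5 d=3 new=(7,12) → add node 11 parent=5 cost=15
14. q=(10,24) nearest=9 d=4 new=(10,24) → add node 12 parent=9 cost=24
15. q=(13,18) nearest=10 d=2 new=(13,18) → add node 13 parent=10 cost=22
16. q=(19,3) nearest=3 d=9 new=(15,8) → blocked by [11,15]×[5,11], reject
17. q=(21,3) nearest=3 d=10 new=(15,8) → blocked by [11,15]×[5,11], reject
18. q=(4,8) nearest=4 d=1 new=(4,8) → add node 14 parent=4 cost=11
19. q=(1,3) nearest=1 d=2 new=(1,3) → add node 15 parent=1 cost=6
20. q=(1,22) nearest=9 d=5 new=(2,22) → add node 16 parent=9 cost=24
21. q=(0,26) nearest=16 d=4 new=(0,26) → add node 17 parent=16 cost=28
22. q=(11,23) nearest=12 d=1 new=(11,23) → add node 18 parent=12 cost=25
23. q=(0,22) nearest=16 d=2 new=(0,22) → add node 19 parent=16 cost=26
24. q=(21,0) nearest=3 d=12 new=(15,8) → blocked by [11,15]×[5,11], reject

Path: 0 1 2 5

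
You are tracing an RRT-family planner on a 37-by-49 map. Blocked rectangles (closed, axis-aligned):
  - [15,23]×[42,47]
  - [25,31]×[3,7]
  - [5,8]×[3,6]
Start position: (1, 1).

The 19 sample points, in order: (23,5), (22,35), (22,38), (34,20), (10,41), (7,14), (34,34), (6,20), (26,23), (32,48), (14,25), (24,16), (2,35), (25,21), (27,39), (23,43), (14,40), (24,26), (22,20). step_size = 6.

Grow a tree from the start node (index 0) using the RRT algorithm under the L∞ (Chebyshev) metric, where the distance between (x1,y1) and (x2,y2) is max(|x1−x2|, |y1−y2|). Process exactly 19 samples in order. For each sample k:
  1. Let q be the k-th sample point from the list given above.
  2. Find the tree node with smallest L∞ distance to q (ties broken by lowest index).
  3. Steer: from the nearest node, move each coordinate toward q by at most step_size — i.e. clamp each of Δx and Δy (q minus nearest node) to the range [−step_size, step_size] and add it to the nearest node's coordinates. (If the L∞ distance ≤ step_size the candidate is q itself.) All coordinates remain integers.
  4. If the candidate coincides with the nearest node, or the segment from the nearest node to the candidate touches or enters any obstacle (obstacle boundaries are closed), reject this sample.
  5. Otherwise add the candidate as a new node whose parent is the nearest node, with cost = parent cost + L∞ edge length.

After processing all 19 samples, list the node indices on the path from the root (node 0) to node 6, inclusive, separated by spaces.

1. q=(23,5) nearest=0 d=22 new=(7,5) → blocked by [5,8]×[3,6], reject
2. q=(22,35) nearest=0 d=34 new=(7,7) → blocked by [5,8]×[3,6], reject
3. q=(22,38) nearest=0 d=37 new=(7,7) → blocked by [5,8]×[3,6], reject
4. q=(34,20) nearest=0 d=33 new=(7,7) → blocked by [5,8]×[3,6], reject
5. q=(10,41) nearest=0 d=40 new=(7,7) → blocked by [5,8]×[3,6], reject
6. q=(7,14) nearest=0 d=13 new=(7,7) → blocked by [5,8]×[3,6], reject
7. q=(34,34) nearest=0 d=33 new=(7,7) → blocked by [5,8]×[3,6], reject
8. q=(6,20) nearest=0 d=19 new=(6,7) → blocked by [5,8]×[3,6], reject
9. q=(26,23) nearest=0 d=25 new=(7,7) → blocked by [5,8]×[3,6], reject
10. q=(32,48) nearest=0 d=47 new=(7,7) → blocked by [5,8]×[3,6], reject
11. q=(14,25) nearest=0 d=24 new=(7,7) → blocked by [5,8]×[3,6], reject
12. q=(24,16) nearest=0 d=23 new=(7,7) → blocked by [5,8]×[3,6], reject
13. q=(2,35) nearest=0 d=34 new=(2,7) → add node 1 parent=0 cost=6
14. q=(25,21) nearest=1 d=23 new=(8,13) → add node 2 parent=1 cost=12
15. q=(27,39) nearest=2 d=26 new=(14,19) → add node 3 parent=2 cost=18
16. q=(23,43) nearest=3 d=24 new=(20,25) → add node 4 parent=3 cost=24
17. q=(14,40) nearest=4 d=15 new=(14,31) → add node 5 parent=4 cost=30
18. q=(24,26) nearest=4 d=4 new=(24,26) → add node 6 parent=4 cost=28
19. q=(22,20) nearest=4 d=5 new=(22,20) → add node 7 parent=4 cost=29

Path: 0 1 2 3 4 6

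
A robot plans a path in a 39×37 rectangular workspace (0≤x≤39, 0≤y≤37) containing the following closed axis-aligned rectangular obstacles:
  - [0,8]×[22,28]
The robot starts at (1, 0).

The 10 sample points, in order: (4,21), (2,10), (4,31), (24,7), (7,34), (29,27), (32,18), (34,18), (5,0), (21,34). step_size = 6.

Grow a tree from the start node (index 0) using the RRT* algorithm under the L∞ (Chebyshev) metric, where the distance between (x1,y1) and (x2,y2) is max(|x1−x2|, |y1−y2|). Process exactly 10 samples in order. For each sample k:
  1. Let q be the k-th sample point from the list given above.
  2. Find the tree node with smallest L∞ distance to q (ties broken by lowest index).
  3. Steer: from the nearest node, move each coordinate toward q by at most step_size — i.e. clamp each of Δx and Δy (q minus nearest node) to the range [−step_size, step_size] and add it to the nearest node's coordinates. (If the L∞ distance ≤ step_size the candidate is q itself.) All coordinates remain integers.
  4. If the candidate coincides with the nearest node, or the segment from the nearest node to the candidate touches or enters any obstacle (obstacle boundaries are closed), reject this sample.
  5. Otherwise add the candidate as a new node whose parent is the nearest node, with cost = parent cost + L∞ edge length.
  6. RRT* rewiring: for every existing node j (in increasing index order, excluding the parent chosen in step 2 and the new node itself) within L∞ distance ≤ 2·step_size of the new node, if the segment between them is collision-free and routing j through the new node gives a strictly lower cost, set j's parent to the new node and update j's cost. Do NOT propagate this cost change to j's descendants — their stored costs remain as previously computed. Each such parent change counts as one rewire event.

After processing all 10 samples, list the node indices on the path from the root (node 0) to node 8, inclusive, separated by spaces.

1. q=(4,21) nearest=0 d=21 new=(4,6) → add node 1 parent=0 cost=6
2. q=(2,10) nearest=1 d=4 new=(2,10) → add node 2 parent=1 cost=10
3. q=(4,31) nearest=2 d=21 new=(4,16) → add node 3 parent=2 cost=16
4. q=(24,7) nearest=1 d=20 new=(10,7) → add node 4 parent=1 cost=12
5. q=(7,34) nearest=3 d=18 new=(7,22) → blocked by [0,8]×[22,28], reject
6. q=(29,27) nearest=4 d=20 new=(16,13) → add node 5 parent=4 cost=18
7. q=(32,18) nearest=5 d=16 new=(22,18) → add node 6 parent=5 cost=24
8. q=(34,18) nearest=6 d=12 new=(28,18) → add node 7 parent=6 cost=30
9. q=(5,0) nearest=0 d=4 new=(5,0) → add node 8 parent=0 cost=4; rewire 4→8 (11<12)
10. q=(21,34) nearest=6 d=16 new=(21,24) → add node 9 parent=6 cost=30

Path: 0 8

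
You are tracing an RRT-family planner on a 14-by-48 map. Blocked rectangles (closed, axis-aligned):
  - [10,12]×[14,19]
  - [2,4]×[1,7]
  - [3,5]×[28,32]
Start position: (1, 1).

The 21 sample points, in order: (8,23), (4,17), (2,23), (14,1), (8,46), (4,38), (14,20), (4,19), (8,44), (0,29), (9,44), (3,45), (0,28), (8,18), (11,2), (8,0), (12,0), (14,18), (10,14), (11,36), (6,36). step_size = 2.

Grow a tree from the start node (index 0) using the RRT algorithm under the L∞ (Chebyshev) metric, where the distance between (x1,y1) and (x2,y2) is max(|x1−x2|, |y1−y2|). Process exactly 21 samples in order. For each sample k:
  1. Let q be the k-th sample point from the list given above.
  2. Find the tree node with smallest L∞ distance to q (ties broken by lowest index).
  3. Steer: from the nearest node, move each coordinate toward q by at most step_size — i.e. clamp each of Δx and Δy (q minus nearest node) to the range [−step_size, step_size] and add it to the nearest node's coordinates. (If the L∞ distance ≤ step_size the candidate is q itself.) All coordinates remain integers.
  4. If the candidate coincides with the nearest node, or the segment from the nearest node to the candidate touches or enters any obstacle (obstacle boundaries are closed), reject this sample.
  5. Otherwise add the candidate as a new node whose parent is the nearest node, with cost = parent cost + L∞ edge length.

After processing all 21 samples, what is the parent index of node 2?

1. q=(8,23) nearest=0 d=22 new=(3,3) → blocked by [2,4]×[1,7], reject
2. q=(4,17) nearest=0 d=16 new=(3,3) → blocked by [2,4]×[1,7], reject
3. q=(2,23) nearest=0 d=22 new=(2,3) → blocked by [2,4]×[1,7], reject
4. q=(14,1) nearest=0 d=13 new=(3,1) → blocked by [2,4]×[1,7], reject
5. q=(8,46) nearest=0 d=45 new=(3,3) → blocked by [2,4]×[1,7], reject
6. q=(4,38) nearest=0 d=37 new=(3,3) → blocked by [2,4]×[1,7], reject
7. q=(14,20) nearest=0 d=19 new=(3,3) → blocked by [2,4]×[1,7], reject
8. q=(4,19) nearest=0 d=18 new=(3,3) → blocked by [2,4]×[1,7], reject
9. q=(8,44) nearest=0 d=43 new=(3,3) → blocked by [2,4]×[1,7], reject
10. q=(0,29) nearest=0 d=28 new=(0,3) → add node 1 parent=0 cost=2
11. q=(9,44) nearest=1 d=41 new=(2,5) → blocked by [2,4]×[1,7], reject
12. q=(3,45) nearest=1 d=42 new=(2,5) → blocked by [2,4]×[1,7], reject
13. q=(0,28) nearest=1 d=25 new=(0,5) → add node 2 parent=1 cost=4
14. q=(8,18) nearest=2 d=13 new=(2,7) → blocked by [2,4]×[1,7], reject
15. q=(11,2) nearest=0 d=10 new=(3,2) → blocked by [2,4]×[1,7], reject
16. q=(8,0) nearest=0 d=7 new=(3,0) → add node 3 parent=0 cost=2
17. q=(12,0) nearest=3 d=9 new=(5,0) → add node 4 parent=3 cost=4
18. q=(14,18) nearest=2 d=14 new=(2,7) → blocked by [2,4]×[1,7], reject
19. q=(10,14) nearest=2 d=10 new=(2,7) → blocked by [2,4]×[1,7], reject
20. q=(11,36) nearest=2 d=31 new=(2,7) → blocked by [2,4]×[1,7], reject
21. q=(6,36) nearest=2 d=31 new=(2,7) → blocked by [2,4]×[1,7], reject

Parent of node 2: 1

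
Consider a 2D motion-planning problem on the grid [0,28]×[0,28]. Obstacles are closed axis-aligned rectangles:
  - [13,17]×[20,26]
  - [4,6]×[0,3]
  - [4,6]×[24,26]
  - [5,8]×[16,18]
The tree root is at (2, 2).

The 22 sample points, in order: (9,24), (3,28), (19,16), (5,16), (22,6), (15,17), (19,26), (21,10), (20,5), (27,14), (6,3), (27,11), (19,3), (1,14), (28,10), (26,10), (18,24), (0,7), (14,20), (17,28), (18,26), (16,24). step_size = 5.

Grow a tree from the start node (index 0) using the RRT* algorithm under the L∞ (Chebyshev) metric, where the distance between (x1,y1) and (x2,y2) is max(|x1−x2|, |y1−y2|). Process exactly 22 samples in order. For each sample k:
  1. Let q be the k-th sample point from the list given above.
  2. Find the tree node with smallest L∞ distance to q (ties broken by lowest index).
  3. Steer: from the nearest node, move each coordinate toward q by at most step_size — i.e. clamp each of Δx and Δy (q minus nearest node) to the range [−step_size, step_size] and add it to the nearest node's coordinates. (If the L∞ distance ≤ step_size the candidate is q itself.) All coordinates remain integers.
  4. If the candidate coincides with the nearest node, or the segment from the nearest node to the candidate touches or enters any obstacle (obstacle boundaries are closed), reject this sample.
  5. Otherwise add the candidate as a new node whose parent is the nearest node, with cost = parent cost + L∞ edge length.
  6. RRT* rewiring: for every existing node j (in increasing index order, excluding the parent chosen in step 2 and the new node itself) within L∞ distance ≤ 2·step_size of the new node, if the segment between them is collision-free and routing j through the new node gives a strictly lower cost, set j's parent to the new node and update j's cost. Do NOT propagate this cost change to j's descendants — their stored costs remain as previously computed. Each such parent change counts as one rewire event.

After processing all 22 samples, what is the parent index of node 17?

1. q=(9,24) nearest=0 d=22 new=(7,7) → add node 1 parent=0 cost=5
2. q=(3,28) nearest=1 d=21 new=(3,12) → add node 2 parent=1 cost=10
3. q=(19,16) nearest=1 d=12 new=(12,12) → add node 3 parent=1 cost=10
4. q=(5,16) nearest=2 d=4 new=(5,16) → blocked by [5,8]×[16,18], reject
5. q=(22,6) nearest=3 d=10 new=(17,7) → add node 4 parent=3 cost=15
6. q=(15,17) nearest=3 d=5 new=(15,17) → add node 5 parent=3 cost=15
7. q=(19,26) nearest=5 d=9 new=(19,22) → add node 6 parent=5 cost=20
8. q=(21,10) nearest=4 d=4 new=(21,10) → add node 7 parent=4 cost=19
9. q=(20,5) nearest=4 d=3 new=(20,5) → add node 8 parent=4 cost=18
10. q=(27,14) nearest=7 d=6 new=(26,14) → add node 9 parent=7 cost=24
11. q=(6,3) nearest=0 d=4 new=(6,3) → blocked by [4,6]×[0,3], reject
12. q=(27,11) nearest=9 d=3 new=(27,11) → add node 10 parent=9 cost=27
13. q=(19,3) nearest=8 d=2 new=(19,3) → add node 11 parent=8 cost=20
14. q=(1,14) nearest=2 d=2 new=(1,14) → add node 12 parent=2 cost=12
15. q=(28,10) nearest=10 d=1 new=(28,10) → add node 13 parent=10 cost=28
16. q=(26,10) nearest=10 d=1 new=(26,10) → add node 14 parent=10 cost=28
17. q=(18,24) nearest=6 d=2 new=(18,24) → add node 15 parent=6 cost=22
18. q=(0,7) nearest=0 d=5 new=(0,7) → add node 16 parent=0 cost=5
19. q=(14,20) nearest=5 d=3 new=(14,20) → blocked by [13,17]×[20,26], reject
20. q=(17,28) nearest=15 d=4 new=(17,28) → add node 17 parent=15 cost=26
21. q=(18,26) nearest=15 d=2 new=(18,26) → add node 18 parent=15 cost=24
22. q=(16,24) nearest=15 d=2 new=(16,24) → blocked by [13,17]×[20,26], reject

Parent of node 17: 15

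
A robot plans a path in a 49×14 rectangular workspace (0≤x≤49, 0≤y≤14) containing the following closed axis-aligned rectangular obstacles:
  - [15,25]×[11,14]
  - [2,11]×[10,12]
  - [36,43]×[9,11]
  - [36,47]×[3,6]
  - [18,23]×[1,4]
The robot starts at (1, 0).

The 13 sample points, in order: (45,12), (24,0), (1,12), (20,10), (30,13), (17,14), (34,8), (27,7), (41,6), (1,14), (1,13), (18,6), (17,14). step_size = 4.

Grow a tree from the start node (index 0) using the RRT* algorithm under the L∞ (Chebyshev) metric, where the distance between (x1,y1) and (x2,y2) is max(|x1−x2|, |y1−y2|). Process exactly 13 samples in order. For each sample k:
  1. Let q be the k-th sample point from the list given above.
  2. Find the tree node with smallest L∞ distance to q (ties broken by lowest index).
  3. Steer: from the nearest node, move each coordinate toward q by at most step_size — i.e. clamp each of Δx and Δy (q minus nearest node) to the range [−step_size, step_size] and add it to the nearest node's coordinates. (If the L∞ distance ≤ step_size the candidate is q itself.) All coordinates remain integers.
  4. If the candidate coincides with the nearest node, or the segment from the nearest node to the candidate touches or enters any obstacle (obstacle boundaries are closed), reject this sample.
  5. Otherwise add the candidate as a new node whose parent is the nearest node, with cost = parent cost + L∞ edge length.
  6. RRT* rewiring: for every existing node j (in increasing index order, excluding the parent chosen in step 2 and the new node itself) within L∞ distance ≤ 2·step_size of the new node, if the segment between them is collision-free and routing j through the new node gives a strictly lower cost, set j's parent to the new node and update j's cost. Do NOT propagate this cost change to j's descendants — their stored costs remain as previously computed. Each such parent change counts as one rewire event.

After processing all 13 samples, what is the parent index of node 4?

1. q=(45,12) nearest=0 d=44 new=(5,4) → add node 1 parent=0 cost=4
2. q=(24,0) nearest=1 d=19 new=(9,0) → add node 2 parent=1 cost=8
3. q=(1,12) nearest=1 d=8 new=(1,8) → add node 3 parent=1 cost=8
4. q=(20,10) nearest=2 d=11 new=(13,4) → add node 4 parent=2 cost=12
5. q=(30,13) nearest=4 d=17 new=(17,8) → add node 5 parent=4 cost=16
6. q=(17,14) nearest=5 d=6 new=(17,12) → blocked by [15,25]×[11,14], reject
7. q=(34,8) nearest=5 d=17 new=(21,8) → add node 6 parent=5 cost=20
8. q=(27,7) nearest=6 d=6 new=(25,7) → add node 7 parent=6 cost=24
9. q=(41,6) nearest=7 d=16 new=(29,6) → add node 8 parent=7 cost=28
10. q=(1,14) nearest=3 d=6 new=(1,12) → add node 9 parent=3 cost=12
11. q=(1,13) nearest=9 d=1 new=(1,13) → add node 10 parent=9 cost=13
12. q=(18,6) nearest=5 d=2 new=(18,6) → add node 11 parent=5 cost=18
13. q=(17,14) nearest=5 d=6 new=(17,12) → blocked by [15,25]×[11,14], reject

Parent of node 4: 2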